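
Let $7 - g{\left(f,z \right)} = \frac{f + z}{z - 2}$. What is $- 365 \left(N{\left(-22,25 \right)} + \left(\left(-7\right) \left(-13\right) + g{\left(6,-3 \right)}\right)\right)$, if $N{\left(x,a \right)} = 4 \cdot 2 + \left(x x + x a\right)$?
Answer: $-14819$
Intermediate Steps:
$g{\left(f,z \right)} = 7 - \frac{f + z}{-2 + z}$ ($g{\left(f,z \right)} = 7 - \frac{f + z}{z - 2} = 7 - \frac{f + z}{-2 + z}$)
$N{\left(x,a \right)} = 8 + x^{2} + a x$ ($N{\left(x,a \right)} = 8 + \left(x^{2} + a x\right) = 8 + x^{2} + a x$)
$- 365 \left(N{\left(-22,25 \right)} + \left(\left(-7\right) \left(-13\right) + g{\left(6,-3 \right)}\right)\right) = - 365 \left(\left(8 + \left(-22\right)^{2} + 25 \left(-22\right)\right) + \left(\left(-7\right) \left(-13\right) + \frac{-14 - 6 + 6 \left(-3\right)}{-2 - 3}\right)\right) = - 365 \left(\left(8 + 484 - 550\right) + \left(91 + \frac{-14 - 6 - 18}{-5}\right)\right) = - 365 \left(-58 + \left(91 - - \frac{38}{5}\right)\right) = - 365 \left(-58 + \left(91 + \frac{38}{5}\right)\right) = - 365 \left(-58 + \frac{493}{5}\right) = \left(-365\right) \frac{203}{5} = -14819$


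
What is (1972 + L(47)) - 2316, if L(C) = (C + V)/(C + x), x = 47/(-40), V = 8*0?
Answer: -13376/39 ≈ -342.97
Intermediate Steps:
V = 0
x = -47/40 (x = 47*(-1/40) = -47/40 ≈ -1.1750)
L(C) = C/(-47/40 + C) (L(C) = (C + 0)/(C - 47/40) = C/(-47/40 + C))
(1972 + L(47)) - 2316 = (1972 + 40*47/(-47 + 40*47)) - 2316 = (1972 + 40*47/(-47 + 1880)) - 2316 = (1972 + 40*47/1833) - 2316 = (1972 + 40*47*(1/1833)) - 2316 = (1972 + 40/39) - 2316 = 76948/39 - 2316 = -13376/39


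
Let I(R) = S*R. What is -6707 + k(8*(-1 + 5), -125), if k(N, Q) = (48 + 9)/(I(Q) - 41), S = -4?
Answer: -1026152/153 ≈ -6706.9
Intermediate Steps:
I(R) = -4*R
k(N, Q) = 57/(-41 - 4*Q) (k(N, Q) = (48 + 9)/(-4*Q - 41) = 57/(-41 - 4*Q))
-6707 + k(8*(-1 + 5), -125) = -6707 + 57/(-41 - 4*(-125)) = -6707 + 57/(-41 + 500) = -6707 + 57/459 = -6707 + 57*(1/459) = -6707 + 19/153 = -1026152/153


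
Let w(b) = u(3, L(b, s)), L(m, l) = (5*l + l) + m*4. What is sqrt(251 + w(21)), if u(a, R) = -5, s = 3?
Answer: sqrt(246) ≈ 15.684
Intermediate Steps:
L(m, l) = 4*m + 6*l (L(m, l) = 6*l + 4*m = 4*m + 6*l)
w(b) = -5
sqrt(251 + w(21)) = sqrt(251 - 5) = sqrt(246)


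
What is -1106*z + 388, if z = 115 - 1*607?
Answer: 544540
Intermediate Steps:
z = -492 (z = 115 - 607 = -492)
-1106*z + 388 = -1106*(-492) + 388 = 544152 + 388 = 544540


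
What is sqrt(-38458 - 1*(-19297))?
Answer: 3*I*sqrt(2129) ≈ 138.42*I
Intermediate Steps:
sqrt(-38458 - 1*(-19297)) = sqrt(-38458 + 19297) = sqrt(-19161) = 3*I*sqrt(2129)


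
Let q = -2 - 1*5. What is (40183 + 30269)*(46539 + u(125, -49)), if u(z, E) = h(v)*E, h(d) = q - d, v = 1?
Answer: 3306382812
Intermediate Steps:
q = -7 (q = -2 - 5 = -7)
h(d) = -7 - d
u(z, E) = -8*E (u(z, E) = (-7 - 1*1)*E = (-7 - 1)*E = -8*E)
(40183 + 30269)*(46539 + u(125, -49)) = (40183 + 30269)*(46539 - 8*(-49)) = 70452*(46539 + 392) = 70452*46931 = 3306382812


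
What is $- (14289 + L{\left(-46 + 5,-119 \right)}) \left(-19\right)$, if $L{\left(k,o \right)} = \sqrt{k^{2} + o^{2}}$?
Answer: $271491 + 1691 \sqrt{2} \approx 2.7388 \cdot 10^{5}$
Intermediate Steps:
$- (14289 + L{\left(-46 + 5,-119 \right)}) \left(-19\right) = - (14289 + \sqrt{\left(-46 + 5\right)^{2} + \left(-119\right)^{2}}) \left(-19\right) = - (14289 + \sqrt{\left(-41\right)^{2} + 14161}) \left(-19\right) = - (14289 + \sqrt{1681 + 14161}) \left(-19\right) = - (14289 + \sqrt{15842}) \left(-19\right) = - (14289 + 89 \sqrt{2}) \left(-19\right) = \left(-14289 - 89 \sqrt{2}\right) \left(-19\right) = 271491 + 1691 \sqrt{2}$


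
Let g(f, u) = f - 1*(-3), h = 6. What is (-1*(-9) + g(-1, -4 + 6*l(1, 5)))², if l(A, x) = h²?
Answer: 121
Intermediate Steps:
l(A, x) = 36 (l(A, x) = 6² = 36)
g(f, u) = 3 + f (g(f, u) = f + 3 = 3 + f)
(-1*(-9) + g(-1, -4 + 6*l(1, 5)))² = (-1*(-9) + (3 - 1))² = (9 + 2)² = 11² = 121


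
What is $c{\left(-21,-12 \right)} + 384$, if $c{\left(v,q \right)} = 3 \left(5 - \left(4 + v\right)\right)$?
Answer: $450$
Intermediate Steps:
$c{\left(v,q \right)} = 3 - 3 v$ ($c{\left(v,q \right)} = 3 \left(1 - v\right) = 3 - 3 v$)
$c{\left(-21,-12 \right)} + 384 = \left(3 - -63\right) + 384 = \left(3 + 63\right) + 384 = 66 + 384 = 450$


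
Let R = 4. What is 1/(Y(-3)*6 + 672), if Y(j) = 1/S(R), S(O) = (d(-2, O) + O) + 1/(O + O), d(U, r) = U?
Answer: 17/11472 ≈ 0.0014819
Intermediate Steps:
S(O) = -2 + O + 1/(2*O) (S(O) = (-2 + O) + 1/(O + O) = (-2 + O) + 1/(2*O) = -2 + O + 1/(2*O))
Y(j) = 8/17 (Y(j) = 1/(-2 + 4 + (1/2)/4) = 1/(-2 + 4 + (1/2)*(1/4)) = 1/(-2 + 4 + 1/8) = 1/(17/8) = 8/17)
1/(Y(-3)*6 + 672) = 1/((8/17)*6 + 672) = 1/(48/17 + 672) = 1/(11472/17) = 17/11472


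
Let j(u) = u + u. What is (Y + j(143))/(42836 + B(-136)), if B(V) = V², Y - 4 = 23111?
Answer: 23401/61332 ≈ 0.38155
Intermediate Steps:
Y = 23115 (Y = 4 + 23111 = 23115)
j(u) = 2*u
(Y + j(143))/(42836 + B(-136)) = (23115 + 2*143)/(42836 + (-136)²) = (23115 + 286)/(42836 + 18496) = 23401/61332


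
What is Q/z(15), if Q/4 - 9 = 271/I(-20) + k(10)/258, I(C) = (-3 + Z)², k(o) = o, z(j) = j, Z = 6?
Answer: 60604/5805 ≈ 10.440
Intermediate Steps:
I(C) = 9 (I(C) = (-3 + 6)² = 3² = 9)
Q = 60604/387 (Q = 36 + 4*(271/9 + 10/258) = 36 + 4*(271*(⅑) + 10*(1/258)) = 36 + 4*(271/9 + 5/129) = 36 + 4*(11668/387) = 36 + 46672/387 = 60604/387 ≈ 156.60)
Q/z(15) = (60604/387)/15 = (60604/387)*(1/15) = 60604/5805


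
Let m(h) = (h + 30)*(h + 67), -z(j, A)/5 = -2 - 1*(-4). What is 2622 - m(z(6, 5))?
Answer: 1482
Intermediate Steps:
z(j, A) = -10 (z(j, A) = -5*(-2 - 1*(-4)) = -5*(-2 + 4) = -5*2 = -10)
m(h) = (30 + h)*(67 + h)
2622 - m(z(6, 5)) = 2622 - (2010 + (-10)² + 97*(-10)) = 2622 - (2010 + 100 - 970) = 2622 - 1*1140 = 2622 - 1140 = 1482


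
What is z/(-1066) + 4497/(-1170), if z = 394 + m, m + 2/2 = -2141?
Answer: -35239/15990 ≈ -2.2038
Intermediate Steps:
m = -2142 (m = -1 - 2141 = -2142)
z = -1748 (z = 394 - 2142 = -1748)
z/(-1066) + 4497/(-1170) = -1748/(-1066) + 4497/(-1170) = -1748*(-1/1066) + 4497*(-1/1170) = 874/533 - 1499/390 = -35239/15990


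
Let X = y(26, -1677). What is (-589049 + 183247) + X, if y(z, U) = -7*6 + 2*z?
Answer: -405792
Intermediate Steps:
y(z, U) = -42 + 2*z
X = 10 (X = -42 + 2*26 = -42 + 52 = 10)
(-589049 + 183247) + X = (-589049 + 183247) + 10 = -405802 + 10 = -405792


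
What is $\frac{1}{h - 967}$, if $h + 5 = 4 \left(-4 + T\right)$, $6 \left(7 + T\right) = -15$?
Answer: $- \frac{1}{1026} \approx -0.00097466$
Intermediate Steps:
$T = - \frac{19}{2}$ ($T = -7 + \frac{1}{6} \left(-15\right) = -7 - \frac{5}{2} = - \frac{19}{2} \approx -9.5$)
$h = -59$ ($h = -5 + 4 \left(-4 - \frac{19}{2}\right) = -5 + 4 \left(- \frac{27}{2}\right) = -5 - 54 = -59$)
$\frac{1}{h - 967} = \frac{1}{-59 - 967} = \frac{1}{-1026} = - \frac{1}{1026}$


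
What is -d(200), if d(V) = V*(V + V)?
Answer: -80000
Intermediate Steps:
d(V) = 2*V**2 (d(V) = V*(2*V) = 2*V**2)
-d(200) = -2*200**2 = -2*40000 = -1*80000 = -80000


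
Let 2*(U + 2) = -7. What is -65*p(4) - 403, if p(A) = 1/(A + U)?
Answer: -1079/3 ≈ -359.67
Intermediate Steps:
U = -11/2 (U = -2 + (1/2)*(-7) = -2 - 7/2 = -11/2 ≈ -5.5000)
p(A) = 1/(-11/2 + A) (p(A) = 1/(A - 11/2) = 1/(-11/2 + A))
-65*p(4) - 403 = -130/(-11 + 2*4) - 403 = -130/(-11 + 8) - 403 = -130/(-3) - 403 = -130*(-1)/3 - 403 = -65*(-2/3) - 403 = 130/3 - 403 = -1079/3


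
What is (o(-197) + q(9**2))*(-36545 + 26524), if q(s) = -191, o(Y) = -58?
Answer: 2495229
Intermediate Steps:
(o(-197) + q(9**2))*(-36545 + 26524) = (-58 - 191)*(-36545 + 26524) = -249*(-10021) = 2495229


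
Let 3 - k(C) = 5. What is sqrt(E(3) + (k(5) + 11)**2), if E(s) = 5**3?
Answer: sqrt(206) ≈ 14.353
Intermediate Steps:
E(s) = 125
k(C) = -2 (k(C) = 3 - 1*5 = 3 - 5 = -2)
sqrt(E(3) + (k(5) + 11)**2) = sqrt(125 + (-2 + 11)**2) = sqrt(125 + 9**2) = sqrt(125 + 81) = sqrt(206)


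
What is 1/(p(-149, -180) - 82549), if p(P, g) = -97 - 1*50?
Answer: -1/82696 ≈ -1.2092e-5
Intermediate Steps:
p(P, g) = -147 (p(P, g) = -97 - 50 = -147)
1/(p(-149, -180) - 82549) = 1/(-147 - 82549) = 1/(-82696) = -1/82696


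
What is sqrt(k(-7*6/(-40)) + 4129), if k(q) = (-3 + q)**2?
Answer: sqrt(1653121)/20 ≈ 64.287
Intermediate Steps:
sqrt(k(-7*6/(-40)) + 4129) = sqrt((-3 - 7*6/(-40))**2 + 4129) = sqrt((-3 - 42*(-1/40))**2 + 4129) = sqrt((-3 + 21/20)**2 + 4129) = sqrt((-39/20)**2 + 4129) = sqrt(1521/400 + 4129) = sqrt(1653121/400) = sqrt(1653121)/20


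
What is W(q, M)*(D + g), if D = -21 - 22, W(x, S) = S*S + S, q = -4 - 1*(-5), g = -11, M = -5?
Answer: -1080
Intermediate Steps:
q = 1 (q = -4 + 5 = 1)
W(x, S) = S + S**2 (W(x, S) = S**2 + S = S + S**2)
D = -43
W(q, M)*(D + g) = (-5*(1 - 5))*(-43 - 11) = -5*(-4)*(-54) = 20*(-54) = -1080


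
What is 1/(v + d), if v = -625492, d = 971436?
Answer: 1/345944 ≈ 2.8906e-6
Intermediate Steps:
1/(v + d) = 1/(-625492 + 971436) = 1/345944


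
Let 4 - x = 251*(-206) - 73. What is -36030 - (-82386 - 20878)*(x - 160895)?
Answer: -11267377598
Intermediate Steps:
x = 51783 (x = 4 - (251*(-206) - 73) = 4 - (-51706 - 73) = 4 - 1*(-51779) = 4 + 51779 = 51783)
-36030 - (-82386 - 20878)*(x - 160895) = -36030 - (-82386 - 20878)*(51783 - 160895) = -36030 - (-103264)*(-109112) = -36030 - 1*11267341568 = -36030 - 11267341568 = -11267377598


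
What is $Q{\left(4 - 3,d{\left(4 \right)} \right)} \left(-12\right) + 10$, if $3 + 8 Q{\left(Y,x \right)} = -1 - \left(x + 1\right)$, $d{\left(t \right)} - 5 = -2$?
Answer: $22$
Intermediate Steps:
$d{\left(t \right)} = 3$ ($d{\left(t \right)} = 5 - 2 = 3$)
$Q{\left(Y,x \right)} = - \frac{5}{8} - \frac{x}{8}$ ($Q{\left(Y,x \right)} = - \frac{3}{8} + \frac{-1 - \left(x + 1\right)}{8} = - \frac{3}{8} + \frac{-1 - \left(1 + x\right)}{8} = - \frac{3}{8} + \frac{-2 - x}{8} = - \frac{3}{8} - \left(\frac{1}{4} + \frac{x}{8}\right) = - \frac{5}{8} - \frac{x}{8}$)
$Q{\left(4 - 3,d{\left(4 \right)} \right)} \left(-12\right) + 10 = \left(- \frac{5}{8} - \frac{3}{8}\right) \left(-12\right) + 10 = \left(-1\right) \left(-12\right) + 10 = 12 + 10 = 22$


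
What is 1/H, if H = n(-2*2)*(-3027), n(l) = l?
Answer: 1/12108 ≈ 8.2590e-5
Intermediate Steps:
H = 12108 (H = -2*2*(-3027) = -4*(-3027) = 12108)
1/H = 1/12108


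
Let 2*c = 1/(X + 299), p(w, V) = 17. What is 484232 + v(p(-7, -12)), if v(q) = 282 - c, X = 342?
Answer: 621146947/1282 ≈ 4.8451e+5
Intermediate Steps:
c = 1/1282 (c = 1/(2*(342 + 299)) = (1/2)/641 = (1/2)*(1/641) = 1/1282 ≈ 0.00078003)
v(q) = 361523/1282 (v(q) = 282 - 1*1/1282 = 282 - 1/1282 = 361523/1282)
484232 + v(p(-7, -12)) = 484232 + 361523/1282 = 621146947/1282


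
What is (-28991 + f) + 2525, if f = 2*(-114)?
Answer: -26694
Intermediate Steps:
f = -228
(-28991 + f) + 2525 = (-28991 - 228) + 2525 = -29219 + 2525 = -26694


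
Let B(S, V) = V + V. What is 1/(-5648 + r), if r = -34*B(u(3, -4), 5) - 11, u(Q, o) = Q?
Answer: -1/5999 ≈ -0.00016669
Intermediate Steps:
B(S, V) = 2*V
r = -351 (r = -68*5 - 11 = -34*10 - 11 = -340 - 11 = -351)
1/(-5648 + r) = 1/(-5648 - 351) = 1/(-5999) = -1/5999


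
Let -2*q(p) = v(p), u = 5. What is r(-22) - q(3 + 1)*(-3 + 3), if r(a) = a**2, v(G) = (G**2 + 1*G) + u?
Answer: 484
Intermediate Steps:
v(G) = 5 + G + G**2 (v(G) = (G**2 + 1*G) + 5 = (G**2 + G) + 5 = (G + G**2) + 5 = 5 + G + G**2)
q(p) = -5/2 - p/2 - p**2/2 (q(p) = -(5 + p + p**2)/2 = -5/2 - p/2 - p**2/2)
r(-22) - q(3 + 1)*(-3 + 3) = (-22)**2 - (-5/2 - (3 + 1)/2 - (3 + 1)**2/2)*(-3 + 3) = 484 - (-5/2 - 1/2*4 - 1/2*4**2)*0 = 484 - (-5/2 - 2 - 1/2*16)*0 = 484 - (-5/2 - 2 - 8)*0 = 484 - (-25)*0/2 = 484 - 1*0 = 484 + 0 = 484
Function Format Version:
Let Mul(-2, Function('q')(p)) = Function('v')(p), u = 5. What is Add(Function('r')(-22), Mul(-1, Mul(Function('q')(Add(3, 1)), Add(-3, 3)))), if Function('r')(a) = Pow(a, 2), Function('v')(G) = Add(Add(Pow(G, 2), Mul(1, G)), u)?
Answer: 484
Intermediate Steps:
Function('v')(G) = Add(5, G, Pow(G, 2)) (Function('v')(G) = Add(Add(Pow(G, 2), Mul(1, G)), 5) = Add(Add(Pow(G, 2), G), 5) = Add(Add(G, Pow(G, 2)), 5) = Add(5, G, Pow(G, 2)))
Function('q')(p) = Add(Rational(-5, 2), Mul(Rational(-1, 2), p), Mul(Rational(-1, 2), Pow(p, 2))) (Function('q')(p) = Mul(Rational(-1, 2), Add(5, p, Pow(p, 2))) = Add(Rational(-5, 2), Mul(Rational(-1, 2), p), Mul(Rational(-1, 2), Pow(p, 2))))
Add(Function('r')(-22), Mul(-1, Mul(Function('q')(Add(3, 1)), Add(-3, 3)))) = Add(Pow(-22, 2), Mul(-1, Mul(Add(Rational(-5, 2), Mul(Rational(-1, 2), Add(3, 1)), Mul(Rational(-1, 2), Pow(Add(3, 1), 2))), Add(-3, 3)))) = Add(484, Mul(-1, Mul(Add(Rational(-5, 2), Mul(Rational(-1, 2), 4), Mul(Rational(-1, 2), Pow(4, 2))), 0))) = Add(484, Mul(-1, Mul(Add(Rational(-5, 2), -2, Mul(Rational(-1, 2), 16)), 0))) = Add(484, Mul(-1, Mul(Add(Rational(-5, 2), -2, -8), 0))) = Add(484, Mul(-1, Mul(Rational(-25, 2), 0))) = Add(484, Mul(-1, 0)) = Add(484, 0) = 484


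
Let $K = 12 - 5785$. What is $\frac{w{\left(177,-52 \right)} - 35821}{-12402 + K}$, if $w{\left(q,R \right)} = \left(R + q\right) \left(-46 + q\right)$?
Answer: $\frac{19446}{18175} \approx 1.0699$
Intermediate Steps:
$w{\left(q,R \right)} = \left(-46 + q\right) \left(R + q\right)$
$K = -5773$ ($K = 12 - 5785 = -5773$)
$\frac{w{\left(177,-52 \right)} - 35821}{-12402 + K} = \frac{\left(177^{2} - -2392 - 8142 - 9204\right) - 35821}{-12402 - 5773} = \frac{\left(31329 + 2392 - 8142 - 9204\right) - 35821}{-18175} = \left(16375 - 35821\right) \left(- \frac{1}{18175}\right) = \left(-19446\right) \left(- \frac{1}{18175}\right) = \frac{19446}{18175}$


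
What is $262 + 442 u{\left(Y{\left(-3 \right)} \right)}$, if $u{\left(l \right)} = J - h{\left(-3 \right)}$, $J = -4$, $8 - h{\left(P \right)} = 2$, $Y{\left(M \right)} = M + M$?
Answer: $-4158$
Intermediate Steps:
$Y{\left(M \right)} = 2 M$
$h{\left(P \right)} = 6$ ($h{\left(P \right)} = 8 - 2 = 6$)
$u{\left(l \right)} = -10$ ($u{\left(l \right)} = -4 - 6 = -10$)
$262 + 442 u{\left(Y{\left(-3 \right)} \right)} = 262 + 442 \left(-10\right) = 262 - 4420 = -4158$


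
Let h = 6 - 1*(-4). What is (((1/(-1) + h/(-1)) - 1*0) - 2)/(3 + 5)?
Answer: -13/8 ≈ -1.6250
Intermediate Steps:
h = 10 (h = 6 + 4 = 10)
(((1/(-1) + h/(-1)) - 1*0) - 2)/(3 + 5) = (((1/(-1) + 10/(-1)) - 1*0) - 2)/(3 + 5) = (((1*(-1) + 10*(-1)) + 0) - 2)/8 = (((-1 - 10) + 0) - 2)/8 = ((-11 + 0) - 2)/8 = (-11 - 2)/8 = (⅛)*(-13) = -13/8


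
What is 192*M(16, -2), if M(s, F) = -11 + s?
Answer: 960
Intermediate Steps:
192*M(16, -2) = 192*(-11 + 16) = 192*5 = 960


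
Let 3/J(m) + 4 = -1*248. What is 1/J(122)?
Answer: -84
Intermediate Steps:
J(m) = -1/84 (J(m) = 3/(-4 - 1*248) = 3/(-4 - 248) = 3/(-252) = 3*(-1/252) = -1/84)
1/J(122) = 1/(-1/84) = -84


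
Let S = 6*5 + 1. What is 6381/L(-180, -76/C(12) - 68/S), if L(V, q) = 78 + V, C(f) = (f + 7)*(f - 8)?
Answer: -2127/34 ≈ -62.559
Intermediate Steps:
S = 31 (S = 30 + 1 = 31)
C(f) = (-8 + f)*(7 + f) (C(f) = (7 + f)*(-8 + f) = (-8 + f)*(7 + f))
6381/L(-180, -76/C(12) - 68/S) = 6381/(78 - 180) = 6381/(-102) = 6381*(-1/102) = -2127/34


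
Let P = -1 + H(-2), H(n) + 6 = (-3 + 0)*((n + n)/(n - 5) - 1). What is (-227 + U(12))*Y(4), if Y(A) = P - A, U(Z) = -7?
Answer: 15912/7 ≈ 2273.1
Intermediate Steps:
H(n) = -3 - 6*n/(-5 + n) (H(n) = -6 + (-3 + 0)*((n + n)/(n - 5) - 1) = -6 - 3*((2*n)/(-5 + n) - 1) = -6 - 3*(2*n/(-5 + n) - 1) = -6 - 3*(-1 + 2*n/(-5 + n)) = -6 + (3 - 6*n/(-5 + n)) = -3 - 6*n/(-5 + n))
P = -40/7 (P = -1 + 3*(5 - 3*(-2))/(-5 - 2) = -1 + 3*(5 + 6)/(-7) = -1 + 3*(-⅐)*11 = -1 - 33/7 = -40/7 ≈ -5.7143)
Y(A) = -40/7 - A
(-227 + U(12))*Y(4) = (-227 - 7)*(-40/7 - 1*4) = -234*(-40/7 - 4) = -234*(-68/7) = 15912/7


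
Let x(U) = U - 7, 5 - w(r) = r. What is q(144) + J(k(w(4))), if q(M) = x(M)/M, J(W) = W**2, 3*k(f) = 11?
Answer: 691/48 ≈ 14.396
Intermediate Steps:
w(r) = 5 - r
x(U) = -7 + U
k(f) = 11/3 (k(f) = (1/3)*11 = 11/3)
q(M) = (-7 + M)/M
q(144) + J(k(w(4))) = (-7 + 144)/144 + (11/3)**2 = (1/144)*137 + 121/9 = 137/144 + 121/9 = 691/48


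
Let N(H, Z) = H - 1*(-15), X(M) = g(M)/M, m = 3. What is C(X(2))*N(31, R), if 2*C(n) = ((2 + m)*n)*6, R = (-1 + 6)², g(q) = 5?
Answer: 1725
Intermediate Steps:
X(M) = 5/M
R = 25 (R = 5² = 25)
C(n) = 15*n (C(n) = (((2 + 3)*n)*6)/2 = ((5*n)*6)/2 = (30*n)/2 = 15*n)
N(H, Z) = 15 + H (N(H, Z) = H + 15 = 15 + H)
C(X(2))*N(31, R) = (15*(5/2))*(15 + 31) = (15*(5*(½)))*46 = (15*(5/2))*46 = (75/2)*46 = 1725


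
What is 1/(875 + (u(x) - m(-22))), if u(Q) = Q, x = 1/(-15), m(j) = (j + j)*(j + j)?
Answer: -15/15916 ≈ -0.00094245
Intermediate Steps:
m(j) = 4*j² (m(j) = (2*j)*(2*j) = 4*j²)
x = -1/15 ≈ -0.066667
1/(875 + (u(x) - m(-22))) = 1/(875 + (-1/15 - 4*(-22)²)) = 1/(875 + (-1/15 - 4*484)) = 1/(875 + (-1/15 - 1*1936)) = 1/(875 + (-1/15 - 1936)) = 1/(875 - 29041/15) = 1/(-15916/15) = -15/15916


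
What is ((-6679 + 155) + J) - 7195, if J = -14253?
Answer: -27972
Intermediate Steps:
((-6679 + 155) + J) - 7195 = ((-6679 + 155) - 14253) - 7195 = (-6524 - 14253) - 7195 = -20777 - 7195 = -27972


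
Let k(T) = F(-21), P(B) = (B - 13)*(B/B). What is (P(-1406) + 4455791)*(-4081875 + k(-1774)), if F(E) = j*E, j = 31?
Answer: -18185089503672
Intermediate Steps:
F(E) = 31*E
P(B) = -13 + B (P(B) = (-13 + B)*1 = -13 + B)
k(T) = -651 (k(T) = 31*(-21) = -651)
(P(-1406) + 4455791)*(-4081875 + k(-1774)) = ((-13 - 1406) + 4455791)*(-4081875 - 651) = (-1419 + 4455791)*(-4082526) = 4454372*(-4082526) = -18185089503672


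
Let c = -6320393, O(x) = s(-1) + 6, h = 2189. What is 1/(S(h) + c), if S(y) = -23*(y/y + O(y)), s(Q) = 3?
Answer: -1/6320623 ≈ -1.5821e-7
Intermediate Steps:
O(x) = 9 (O(x) = 3 + 6 = 9)
S(y) = -230 (S(y) = -23*(y/y + 9) = -23*(1 + 9) = -23*10 = -230)
1/(S(h) + c) = 1/(-230 - 6320393) = 1/(-6320623) = -1/6320623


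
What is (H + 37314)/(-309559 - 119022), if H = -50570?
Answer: 13256/428581 ≈ 0.030930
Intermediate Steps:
(H + 37314)/(-309559 - 119022) = (-50570 + 37314)/(-309559 - 119022) = -13256/(-428581) = -13256*(-1/428581) = 13256/428581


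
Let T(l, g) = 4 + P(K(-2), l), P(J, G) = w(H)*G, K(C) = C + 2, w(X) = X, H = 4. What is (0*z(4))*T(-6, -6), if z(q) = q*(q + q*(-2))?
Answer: 0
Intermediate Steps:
K(C) = 2 + C
P(J, G) = 4*G
z(q) = -q² (z(q) = q*(q - 2*q) = q*(-q) = -q²)
T(l, g) = 4 + 4*l
(0*z(4))*T(-6, -6) = (0*(-1*4²))*(4 + 4*(-6)) = (0*(-1*16))*(4 - 24) = (0*(-16))*(-20) = 0*(-20) = 0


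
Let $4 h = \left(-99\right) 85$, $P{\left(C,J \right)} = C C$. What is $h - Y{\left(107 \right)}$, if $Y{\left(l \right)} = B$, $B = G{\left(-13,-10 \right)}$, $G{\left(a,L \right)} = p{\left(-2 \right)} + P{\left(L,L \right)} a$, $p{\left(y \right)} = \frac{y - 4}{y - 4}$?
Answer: $- \frac{3219}{4} \approx -804.75$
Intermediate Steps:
$P{\left(C,J \right)} = C^{2}$
$p{\left(y \right)} = 1$ ($p{\left(y \right)} = \frac{-4 + y}{-4 + y} = 1$)
$G{\left(a,L \right)} = 1 + a L^{2}$ ($G{\left(a,L \right)} = 1 + L^{2} a = 1 + a L^{2}$)
$B = -1299$ ($B = 1 - 13 \left(-10\right)^{2} = 1 - 1300 = -1299$)
$Y{\left(l \right)} = -1299$
$h = - \frac{8415}{4}$ ($h = \frac{\left(-99\right) 85}{4} = \frac{1}{4} \left(-8415\right) = - \frac{8415}{4} \approx -2103.8$)
$h - Y{\left(107 \right)} = - \frac{8415}{4} - -1299 = - \frac{8415}{4} + 1299 = - \frac{3219}{4}$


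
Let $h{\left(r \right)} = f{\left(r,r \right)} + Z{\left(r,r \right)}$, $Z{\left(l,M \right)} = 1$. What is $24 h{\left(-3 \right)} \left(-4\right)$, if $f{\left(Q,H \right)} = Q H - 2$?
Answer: $-768$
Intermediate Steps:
$f{\left(Q,H \right)} = -2 + H Q$ ($f{\left(Q,H \right)} = H Q - 2 = -2 + H Q$)
$h{\left(r \right)} = -1 + r^{2}$ ($h{\left(r \right)} = \left(-2 + r r\right) + 1 = \left(-2 + r^{2}\right) + 1 = -1 + r^{2}$)
$24 h{\left(-3 \right)} \left(-4\right) = 24 \left(-1 + \left(-3\right)^{2}\right) \left(-4\right) = 24 \left(-1 + 9\right) \left(-4\right) = 24 \cdot 8 \left(-4\right) = 192 \left(-4\right) = -768$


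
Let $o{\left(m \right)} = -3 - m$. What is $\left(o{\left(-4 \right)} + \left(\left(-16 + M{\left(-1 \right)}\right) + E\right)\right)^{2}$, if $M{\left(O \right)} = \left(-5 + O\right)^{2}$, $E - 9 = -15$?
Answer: $225$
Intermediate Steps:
$E = -6$ ($E = 9 - 15 = -6$)
$\left(o{\left(-4 \right)} + \left(\left(-16 + M{\left(-1 \right)}\right) + E\right)\right)^{2} = \left(\left(-3 - -4\right) - \left(22 - \left(-5 - 1\right)^{2}\right)\right)^{2} = \left(\left(-3 + 4\right) - \left(22 - 36\right)\right)^{2} = \left(1 + \left(\left(-16 + 36\right) - 6\right)\right)^{2} = \left(1 + \left(20 - 6\right)\right)^{2} = \left(1 + 14\right)^{2} = 15^{2} = 225$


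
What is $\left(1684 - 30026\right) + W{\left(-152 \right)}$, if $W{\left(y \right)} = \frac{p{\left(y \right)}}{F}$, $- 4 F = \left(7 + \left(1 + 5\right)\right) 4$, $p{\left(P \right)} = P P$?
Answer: $- \frac{391550}{13} \approx -30119.0$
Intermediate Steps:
$p{\left(P \right)} = P^{2}$
$F = -13$ ($F = - \frac{\left(7 + \left(1 + 5\right)\right) 4}{4} = - \frac{\left(7 + 6\right) 4}{4} = - \frac{13 \cdot 4}{4} = \left(- \frac{1}{4}\right) 52 = -13$)
$W{\left(y \right)} = - \frac{y^{2}}{13}$ ($W{\left(y \right)} = \frac{y^{2}}{-13} = y^{2} \left(- \frac{1}{13}\right) = - \frac{y^{2}}{13}$)
$\left(1684 - 30026\right) + W{\left(-152 \right)} = \left(1684 - 30026\right) - \frac{\left(-152\right)^{2}}{13} = -28342 - \frac{23104}{13} = - \frac{391550}{13}$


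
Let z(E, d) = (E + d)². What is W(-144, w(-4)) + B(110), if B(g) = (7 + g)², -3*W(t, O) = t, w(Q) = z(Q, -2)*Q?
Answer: 13737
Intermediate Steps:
w(Q) = Q*(-2 + Q)² (w(Q) = (Q - 2)²*Q = (-2 + Q)²*Q = Q*(-2 + Q)²)
W(t, O) = -t/3
W(-144, w(-4)) + B(110) = -⅓*(-144) + (7 + 110)² = 48 + 117² = 48 + 13689 = 13737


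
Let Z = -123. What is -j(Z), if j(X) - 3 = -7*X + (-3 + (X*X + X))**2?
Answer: -225090873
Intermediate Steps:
j(X) = 3 + (-3 + X + X**2)**2 - 7*X (j(X) = 3 + (-7*X + (-3 + (X*X + X))**2) = 3 + (-7*X + (-3 + (X**2 + X))**2) = 3 + (-7*X + (-3 + (X + X**2))**2) = 3 + (-7*X + (-3 + X + X**2)**2) = 3 + ((-3 + X + X**2)**2 - 7*X) = 3 + (-3 + X + X**2)**2 - 7*X)
-j(Z) = -(3 + (-3 - 123 + (-123)**2)**2 - 7*(-123)) = -(3 + (-3 - 123 + 15129)**2 + 861) = -(3 + 15003**2 + 861) = -(3 + 225090009 + 861) = -1*225090873 = -225090873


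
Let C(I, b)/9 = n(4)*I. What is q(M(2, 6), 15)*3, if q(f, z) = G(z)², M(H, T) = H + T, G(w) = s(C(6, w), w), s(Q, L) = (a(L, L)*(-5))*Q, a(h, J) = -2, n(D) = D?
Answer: 13996800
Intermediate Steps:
C(I, b) = 36*I (C(I, b) = 9*(4*I) = 36*I)
s(Q, L) = 10*Q (s(Q, L) = (-2*(-5))*Q = 10*Q)
G(w) = 2160 (G(w) = 10*(36*6) = 10*216 = 2160)
q(f, z) = 4665600 (q(f, z) = 2160² = 4665600)
q(M(2, 6), 15)*3 = 4665600*3 = 13996800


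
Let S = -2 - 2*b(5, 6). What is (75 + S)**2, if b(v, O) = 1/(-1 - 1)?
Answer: 5476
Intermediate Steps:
b(v, O) = -1/2 (b(v, O) = 1/(-2) = -1/2)
S = -1 (S = -2 - 2*(-1/2) = -2 + 1 = -1)
(75 + S)**2 = (75 - 1)**2 = 74**2 = 5476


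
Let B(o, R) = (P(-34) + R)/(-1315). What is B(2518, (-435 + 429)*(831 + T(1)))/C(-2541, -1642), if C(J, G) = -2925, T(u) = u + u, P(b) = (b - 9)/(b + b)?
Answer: -339821/261553500 ≈ -0.0012992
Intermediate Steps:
P(b) = (-9 + b)/(2*b) (P(b) = (-9 + b)/((2*b)) = (-9 + b)*(1/(2*b)) = (-9 + b)/(2*b))
T(u) = 2*u
B(o, R) = -43/89420 - R/1315 (B(o, R) = ((1/2)*(-9 - 34)/(-34) + R)/(-1315) = ((1/2)*(-1/34)*(-43) + R)*(-1/1315) = (43/68 + R)*(-1/1315) = -43/89420 - R/1315)
B(2518, (-435 + 429)*(831 + T(1)))/C(-2541, -1642) = (-43/89420 - (-435 + 429)*(831 + 2*1)/1315)/(-2925) = (-43/89420 - (-6)*(831 + 2)/1315)*(-1/2925) = (-43/89420 - (-6)*833/1315)*(-1/2925) = (-43/89420 - 1/1315*(-4998))*(-1/2925) = (-43/89420 + 4998/1315)*(-1/2925) = (339821/89420)*(-1/2925) = -339821/261553500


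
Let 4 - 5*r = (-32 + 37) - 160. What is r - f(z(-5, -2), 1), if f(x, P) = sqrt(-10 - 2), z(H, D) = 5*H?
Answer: 159/5 - 2*I*sqrt(3) ≈ 31.8 - 3.4641*I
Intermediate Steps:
f(x, P) = 2*I*sqrt(3) (f(x, P) = sqrt(-12) = 2*I*sqrt(3))
r = 159/5 (r = 4/5 - ((-32 + 37) - 160)/5 = 4/5 - (5 - 160)/5 = 4/5 - 1/5*(-155) = 4/5 + 31 = 159/5 ≈ 31.800)
r - f(z(-5, -2), 1) = 159/5 - 2*I*sqrt(3)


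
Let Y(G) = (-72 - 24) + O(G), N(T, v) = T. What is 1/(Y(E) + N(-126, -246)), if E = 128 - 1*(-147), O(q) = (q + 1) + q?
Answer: 1/329 ≈ 0.0030395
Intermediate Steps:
O(q) = 1 + 2*q (O(q) = (1 + q) + q = 1 + 2*q)
E = 275 (E = 128 + 147 = 275)
Y(G) = -95 + 2*G (Y(G) = (-72 - 24) + (1 + 2*G) = -96 + (1 + 2*G) = -95 + 2*G)
1/(Y(E) + N(-126, -246)) = 1/((-95 + 2*275) - 126) = 1/((-95 + 550) - 126) = 1/(455 - 126) = 1/329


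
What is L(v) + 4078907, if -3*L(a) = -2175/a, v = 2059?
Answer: 289602422/71 ≈ 4.0789e+6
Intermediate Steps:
L(a) = 725/a (L(a) = -(-725)/a = 725/a)
L(v) + 4078907 = 725/2059 + 4078907 = 725*(1/2059) + 4078907 = 25/71 + 4078907 = 289602422/71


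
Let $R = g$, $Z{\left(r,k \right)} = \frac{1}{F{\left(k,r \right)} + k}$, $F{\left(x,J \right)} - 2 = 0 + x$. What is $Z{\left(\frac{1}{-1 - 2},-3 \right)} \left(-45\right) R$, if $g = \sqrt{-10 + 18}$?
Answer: $\frac{45 \sqrt{2}}{2} \approx 31.82$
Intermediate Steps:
$F{\left(x,J \right)} = 2 + x$ ($F{\left(x,J \right)} = 2 + \left(0 + x\right) = 2 + x$)
$g = 2 \sqrt{2}$ ($g = \sqrt{8} = 2 \sqrt{2} \approx 2.8284$)
$Z{\left(r,k \right)} = \frac{1}{2 + 2 k}$ ($Z{\left(r,k \right)} = \frac{1}{\left(2 + k\right) + k} = \frac{1}{2 + 2 k}$)
$R = 2 \sqrt{2} \approx 2.8284$
$Z{\left(\frac{1}{-1 - 2},-3 \right)} \left(-45\right) R = \frac{1}{2 \left(1 - 3\right)} \left(-45\right) 2 \sqrt{2} = \frac{1}{2 \left(-2\right)} \left(-45\right) 2 \sqrt{2} = \frac{1}{2} \left(- \frac{1}{2}\right) \left(-45\right) 2 \sqrt{2} = \left(- \frac{1}{4}\right) \left(-45\right) 2 \sqrt{2} = \frac{45 \cdot 2 \sqrt{2}}{4} = \frac{45 \sqrt{2}}{2}$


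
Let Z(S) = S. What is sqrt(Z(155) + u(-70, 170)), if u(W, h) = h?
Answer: 5*sqrt(13) ≈ 18.028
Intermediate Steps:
sqrt(Z(155) + u(-70, 170)) = sqrt(155 + 170) = sqrt(325) = 5*sqrt(13)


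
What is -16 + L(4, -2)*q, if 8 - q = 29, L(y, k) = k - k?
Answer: -16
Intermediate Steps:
L(y, k) = 0
q = -21 (q = 8 - 1*29 = 8 - 29 = -21)
-16 + L(4, -2)*q = -16 + 0*(-21) = -16 + 0 = -16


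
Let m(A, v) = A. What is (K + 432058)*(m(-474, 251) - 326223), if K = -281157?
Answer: -49298903997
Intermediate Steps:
(K + 432058)*(m(-474, 251) - 326223) = (-281157 + 432058)*(-474 - 326223) = 150901*(-326697) = -49298903997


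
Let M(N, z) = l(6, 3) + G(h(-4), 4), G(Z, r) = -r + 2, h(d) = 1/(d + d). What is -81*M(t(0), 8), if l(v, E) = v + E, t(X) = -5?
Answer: -567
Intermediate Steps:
h(d) = 1/(2*d)
G(Z, r) = 2 - r
l(v, E) = E + v
M(N, z) = 7 (M(N, z) = (3 + 6) + (2 - 1*4) = 9 + (2 - 4) = 9 - 2 = 7)
-81*M(t(0), 8) = -81*7 = -567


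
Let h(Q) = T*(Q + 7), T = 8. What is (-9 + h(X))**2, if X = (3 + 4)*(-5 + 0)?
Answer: 54289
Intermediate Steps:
X = -35 (X = 7*(-5) = -35)
h(Q) = 56 + 8*Q (h(Q) = 8*(Q + 7) = 8*(7 + Q) = 56 + 8*Q)
(-9 + h(X))**2 = (-9 + (56 + 8*(-35)))**2 = (-9 + (56 - 280))**2 = (-9 - 224)**2 = (-233)**2 = 54289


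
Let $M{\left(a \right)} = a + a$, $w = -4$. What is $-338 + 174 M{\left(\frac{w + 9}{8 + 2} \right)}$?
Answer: $-164$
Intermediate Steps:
$M{\left(a \right)} = 2 a$
$-338 + 174 M{\left(\frac{w + 9}{8 + 2} \right)} = -338 + 174 \cdot 2 \frac{-4 + 9}{8 + 2} = -338 + 174 \cdot 2 \cdot \frac{5}{10} = -338 + 174 \cdot 2 \cdot 5 \cdot \frac{1}{10} = -338 + 174 \cdot 2 \cdot \frac{1}{2} = -338 + 174 \cdot 1 = -338 + 174 = -164$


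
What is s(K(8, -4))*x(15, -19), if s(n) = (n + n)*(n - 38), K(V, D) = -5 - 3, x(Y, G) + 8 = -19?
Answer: -19872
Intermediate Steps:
x(Y, G) = -27 (x(Y, G) = -8 - 19 = -27)
K(V, D) = -8
s(n) = 2*n*(-38 + n) (s(n) = (2*n)*(-38 + n) = 2*n*(-38 + n))
s(K(8, -4))*x(15, -19) = (2*(-8)*(-38 - 8))*(-27) = (2*(-8)*(-46))*(-27) = 736*(-27) = -19872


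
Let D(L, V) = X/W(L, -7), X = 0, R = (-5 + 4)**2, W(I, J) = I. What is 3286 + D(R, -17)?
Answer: 3286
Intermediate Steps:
R = 1 (R = (-1)**2 = 1)
D(L, V) = 0 (D(L, V) = 0/L = 0)
3286 + D(R, -17) = 3286 + 0 = 3286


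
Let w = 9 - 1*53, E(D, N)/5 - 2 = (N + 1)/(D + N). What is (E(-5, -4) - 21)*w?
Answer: 1232/3 ≈ 410.67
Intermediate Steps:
E(D, N) = 10 + 5*(1 + N)/(D + N) (E(D, N) = 10 + 5*((N + 1)/(D + N)) = 10 + 5*((1 + N)/(D + N)) = 10 + 5*(1 + N)/(D + N))
w = -44 (w = 9 - 53 = -44)
(E(-5, -4) - 21)*w = (5*(1 + 2*(-5) + 3*(-4))/(-5 - 4) - 21)*(-44) = (5*(1 - 10 - 12)/(-9) - 21)*(-44) = (5*(-⅑)*(-21) - 21)*(-44) = (35/3 - 21)*(-44) = -28/3*(-44) = 1232/3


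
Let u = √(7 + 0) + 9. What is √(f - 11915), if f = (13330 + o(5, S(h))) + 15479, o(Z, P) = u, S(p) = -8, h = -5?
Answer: √(16903 + √7) ≈ 130.02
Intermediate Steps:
u = 9 + √7 (u = √7 + 9 = 9 + √7 ≈ 11.646)
o(Z, P) = 9 + √7
f = 28818 + √7 (f = (13330 + (9 + √7)) + 15479 = (13339 + √7) + 15479 = 28818 + √7 ≈ 28821.)
√(f - 11915) = √((28818 + √7) - 11915) = √(16903 + √7)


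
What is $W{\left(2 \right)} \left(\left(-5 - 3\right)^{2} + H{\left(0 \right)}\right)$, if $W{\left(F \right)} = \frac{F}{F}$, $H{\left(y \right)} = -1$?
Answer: $63$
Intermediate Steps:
$W{\left(F \right)} = 1$
$W{\left(2 \right)} \left(\left(-5 - 3\right)^{2} + H{\left(0 \right)}\right) = 1 \left(\left(-5 - 3\right)^{2} - 1\right) = 1 \left(\left(-8\right)^{2} - 1\right) = 1 \left(64 - 1\right) = 1 \cdot 63 = 63$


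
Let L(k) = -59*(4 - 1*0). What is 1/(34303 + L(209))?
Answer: 1/34067 ≈ 2.9354e-5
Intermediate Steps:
L(k) = -236 (L(k) = -59*(4 + 0) = -59*4 = -236)
1/(34303 + L(209)) = 1/(34303 - 236) = 1/34067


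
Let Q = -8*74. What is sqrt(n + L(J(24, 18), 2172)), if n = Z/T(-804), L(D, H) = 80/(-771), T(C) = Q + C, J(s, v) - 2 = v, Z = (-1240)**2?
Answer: 8*I*sqrt(1246173464145)/269079 ≈ 33.189*I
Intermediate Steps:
Z = 1537600
J(s, v) = 2 + v
Q = -592
T(C) = -592 + C
L(D, H) = -80/771 (L(D, H) = 80*(-1/771) = -80/771)
n = -384400/349 (n = 1537600/(-592 - 804) = 1537600/(-1396) = 1537600*(-1/1396) = -384400/349 ≈ -1101.4)
sqrt(n + L(J(24, 18), 2172)) = sqrt(-384400/349 - 80/771) = sqrt(-296400320/269079) = 8*I*sqrt(1246173464145)/269079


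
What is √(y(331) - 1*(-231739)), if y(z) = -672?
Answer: √231067 ≈ 480.69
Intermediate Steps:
√(y(331) - 1*(-231739)) = √(-672 - 1*(-231739)) = √(-672 + 231739) = √231067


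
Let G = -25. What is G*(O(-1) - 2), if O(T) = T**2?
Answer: 25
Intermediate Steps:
G*(O(-1) - 2) = -25*((-1)**2 - 2) = -25*(1 - 2) = -25*(-1) = 25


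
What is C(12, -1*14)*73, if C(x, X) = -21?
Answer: -1533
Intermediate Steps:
C(12, -1*14)*73 = -21*73 = -1533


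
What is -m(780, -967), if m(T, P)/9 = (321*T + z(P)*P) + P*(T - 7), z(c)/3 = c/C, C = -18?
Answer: 11753265/2 ≈ 5.8766e+6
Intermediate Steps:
z(c) = -c/6 (z(c) = 3*(c/(-18)) = 3*(c*(-1/18)) = 3*(-c/18) = -c/6)
m(T, P) = 2889*T - 3*P**2/2 + 9*P*(-7 + T) (m(T, P) = 9*((321*T + (-P/6)*P) + P*(T - 7)) = 9*((321*T - P**2/6) + P*(-7 + T)) = 9*(321*T - P**2/6 + P*(-7 + T)) = 2889*T - 3*P**2/2 + 9*P*(-7 + T))
-m(780, -967) = -(-63*(-967) + 2889*780 - 3/2*(-967)**2 + 9*(-967)*780) = -(60921 + 2253420 - 3/2*935089 - 6788340) = -(60921 + 2253420 - 2805267/2 - 6788340) = -1*(-11753265/2) = 11753265/2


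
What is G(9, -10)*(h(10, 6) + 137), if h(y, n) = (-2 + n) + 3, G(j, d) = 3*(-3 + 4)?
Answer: 432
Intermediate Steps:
G(j, d) = 3 (G(j, d) = 3*1 = 3)
h(y, n) = 1 + n
G(9, -10)*(h(10, 6) + 137) = 3*((1 + 6) + 137) = 3*(7 + 137) = 3*144 = 432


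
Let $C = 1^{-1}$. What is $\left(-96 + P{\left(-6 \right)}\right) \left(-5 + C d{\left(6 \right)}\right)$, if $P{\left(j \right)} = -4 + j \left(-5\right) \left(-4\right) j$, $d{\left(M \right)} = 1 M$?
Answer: $620$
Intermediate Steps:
$d{\left(M \right)} = M$
$C = 1$
$P{\left(j \right)} = -4 + 20 j^{2}$ ($P{\left(j \right)} = -4 + - 5 j \left(-4\right) j = -4 + 20 j j = -4 + 20 j^{2}$)
$\left(-96 + P{\left(-6 \right)}\right) \left(-5 + C d{\left(6 \right)}\right) = \left(-96 - \left(4 - 20 \left(-6\right)^{2}\right)\right) \left(-5 + 1 \cdot 6\right) = \left(-96 + \left(-4 + 20 \cdot 36\right)\right) \left(-5 + 6\right) = \left(-96 + \left(-4 + 720\right)\right) 1 = \left(-96 + 716\right) 1 = 620 \cdot 1 = 620$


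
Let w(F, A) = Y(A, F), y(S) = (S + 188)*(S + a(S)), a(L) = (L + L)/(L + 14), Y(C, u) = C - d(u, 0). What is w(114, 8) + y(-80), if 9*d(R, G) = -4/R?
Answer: -47232914/5643 ≈ -8370.2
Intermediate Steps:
d(R, G) = -4/(9*R) (d(R, G) = (-4/R)/9 = -4/(9*R))
Y(C, u) = C + 4/(9*u) (Y(C, u) = C - (-4)/(9*u) = C + 4/(9*u))
a(L) = 2*L/(14 + L) (a(L) = (2*L)/(14 + L) = 2*L/(14 + L))
y(S) = (188 + S)*(S + 2*S/(14 + S)) (y(S) = (S + 188)*(S + 2*S/(14 + S)) = (188 + S)*(S + 2*S/(14 + S)))
w(F, A) = A + 4/(9*F)
w(114, 8) + y(-80) = (8 + (4/9)/114) - 80*(3008 + (-80)² + 204*(-80))/(14 - 80) = (8 + (4/9)*(1/114)) - 80*(3008 + 6400 - 16320)/(-66) = (8 + 2/513) - 80*(-1/66)*(-6912) = 4106/513 - 92160/11 = -47232914/5643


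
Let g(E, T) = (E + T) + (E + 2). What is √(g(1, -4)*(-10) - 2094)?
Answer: I*√2094 ≈ 45.76*I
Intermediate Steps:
g(E, T) = 2 + T + 2*E (g(E, T) = (E + T) + (2 + E) = 2 + T + 2*E)
√(g(1, -4)*(-10) - 2094) = √((2 - 4 + 2*1)*(-10) - 2094) = √((2 - 4 + 2)*(-10) - 2094) = √(0*(-10) - 2094) = √(0 - 2094) = √(-2094) = I*√2094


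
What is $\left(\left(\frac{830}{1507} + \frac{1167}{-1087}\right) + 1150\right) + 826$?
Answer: $\frac{3236046925}{1638109} \approx 1975.5$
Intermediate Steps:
$\left(\left(\frac{830}{1507} + \frac{1167}{-1087}\right) + 1150\right) + 826 = \left(\left(830 \cdot \frac{1}{1507} + 1167 \left(- \frac{1}{1087}\right)\right) + 1150\right) + 826 = \left(\left(\frac{830}{1507} - \frac{1167}{1087}\right) + 1150\right) + 826 = \left(- \frac{856459}{1638109} + 1150\right) + 826 = \frac{1882968891}{1638109} + 826 = \frac{3236046925}{1638109}$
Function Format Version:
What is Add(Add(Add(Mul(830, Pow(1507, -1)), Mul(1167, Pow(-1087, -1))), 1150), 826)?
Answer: Rational(3236046925, 1638109) ≈ 1975.5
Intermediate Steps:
Add(Add(Add(Mul(830, Pow(1507, -1)), Mul(1167, Pow(-1087, -1))), 1150), 826) = Add(Add(Add(Mul(830, Rational(1, 1507)), Mul(1167, Rational(-1, 1087))), 1150), 826) = Add(Add(Add(Rational(830, 1507), Rational(-1167, 1087)), 1150), 826) = Add(Add(Rational(-856459, 1638109), 1150), 826) = Add(Rational(1882968891, 1638109), 826) = Rational(3236046925, 1638109)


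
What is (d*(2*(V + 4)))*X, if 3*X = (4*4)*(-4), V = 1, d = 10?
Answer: -6400/3 ≈ -2133.3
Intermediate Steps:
X = -64/3 (X = ((4*4)*(-4))/3 = (16*(-4))/3 = (⅓)*(-64) = -64/3 ≈ -21.333)
(d*(2*(V + 4)))*X = (10*(2*(1 + 4)))*(-64/3) = (10*(2*5))*(-64/3) = (10*10)*(-64/3) = 100*(-64/3) = -6400/3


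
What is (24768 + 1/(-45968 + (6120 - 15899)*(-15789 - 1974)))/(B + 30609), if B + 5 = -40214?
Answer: -4301171474113/1668857310490 ≈ -2.5773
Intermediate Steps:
B = -40219 (B = -5 - 40214 = -40219)
(24768 + 1/(-45968 + (6120 - 15899)*(-15789 - 1974)))/(B + 30609) = (24768 + 1/(-45968 + (6120 - 15899)*(-15789 - 1974)))/(-40219 + 30609) = (24768 + 1/(-45968 - 9779*(-17763)))/(-9610) = (24768 + 1/(-45968 + 173704377))*(-1/9610) = (24768 + 1/173658409)*(-1/9610) = (4301171474113/173658409)*(-1/9610) = -4301171474113/1668857310490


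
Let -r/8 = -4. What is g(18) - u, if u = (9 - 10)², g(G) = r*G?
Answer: 575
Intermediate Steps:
r = 32 (r = -8*(-4) = 32)
g(G) = 32*G
u = 1 (u = (-1)² = 1)
g(18) - u = 32*18 - 1*1 = 576 - 1 = 575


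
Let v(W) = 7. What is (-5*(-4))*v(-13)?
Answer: 140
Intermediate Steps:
(-5*(-4))*v(-13) = -5*(-4)*7 = 20*7 = 140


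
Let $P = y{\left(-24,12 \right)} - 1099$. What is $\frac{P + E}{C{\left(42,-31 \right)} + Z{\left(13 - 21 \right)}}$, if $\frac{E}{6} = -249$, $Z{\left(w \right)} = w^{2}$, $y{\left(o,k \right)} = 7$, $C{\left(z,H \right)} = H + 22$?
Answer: $- \frac{2586}{55} \approx -47.018$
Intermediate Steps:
$C{\left(z,H \right)} = 22 + H$
$E = -1494$ ($E = 6 \left(-249\right) = -1494$)
$P = -1092$ ($P = 7 - 1099 = -1092$)
$\frac{P + E}{C{\left(42,-31 \right)} + Z{\left(13 - 21 \right)}} = \frac{-1092 - 1494}{\left(22 - 31\right) + \left(13 - 21\right)^{2}} = - \frac{2586}{-9 + \left(13 - 21\right)^{2}} = - \frac{2586}{-9 + \left(-8\right)^{2}} = - \frac{2586}{-9 + 64} = - \frac{2586}{55}$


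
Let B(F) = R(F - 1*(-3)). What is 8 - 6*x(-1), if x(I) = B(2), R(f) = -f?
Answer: 38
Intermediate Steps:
B(F) = -3 - F (B(F) = -(F - 1*(-3)) = -(F + 3) = -(3 + F) = -3 - F)
x(I) = -5 (x(I) = -3 - 1*2 = -3 - 2 = -5)
8 - 6*x(-1) = 8 - 6*(-5) = 8 + 30 = 38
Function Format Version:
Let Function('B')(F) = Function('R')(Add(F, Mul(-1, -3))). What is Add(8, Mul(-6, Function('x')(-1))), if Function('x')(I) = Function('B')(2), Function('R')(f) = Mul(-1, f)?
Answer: 38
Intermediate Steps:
Function('B')(F) = Add(-3, Mul(-1, F)) (Function('B')(F) = Mul(-1, Add(F, Mul(-1, -3))) = Mul(-1, Add(F, 3)) = Mul(-1, Add(3, F)) = Add(-3, Mul(-1, F)))
Function('x')(I) = -5 (Function('x')(I) = Add(-3, Mul(-1, 2)) = Add(-3, -2) = -5)
Add(8, Mul(-6, Function('x')(-1))) = Add(8, Mul(-6, -5)) = Add(8, 30) = 38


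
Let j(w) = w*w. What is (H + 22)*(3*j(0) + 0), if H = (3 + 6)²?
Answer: 0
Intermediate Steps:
j(w) = w²
H = 81 (H = 9² = 81)
(H + 22)*(3*j(0) + 0) = (81 + 22)*(3*0² + 0) = 103*(3*0 + 0) = 103*(0 + 0) = 103*0 = 0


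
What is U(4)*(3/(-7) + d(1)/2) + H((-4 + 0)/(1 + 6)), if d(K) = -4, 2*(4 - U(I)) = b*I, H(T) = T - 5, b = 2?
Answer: -39/7 ≈ -5.5714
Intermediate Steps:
H(T) = -5 + T
U(I) = 4 - I
U(4)*(3/(-7) + d(1)/2) + H((-4 + 0)/(1 + 6)) = (4 - 1*4)*(3/(-7) - 4/2) + (-5 + (-4 + 0)/(1 + 6)) = (4 - 4)*(3*(-⅐) - 4*½) + (-5 - 4/7) = 0*(-3/7 - 2) + (-5 - 4*⅐) = 0*(-17/7) + (-5 - 4/7) = 0 - 39/7 = -39/7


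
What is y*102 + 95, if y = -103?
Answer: -10411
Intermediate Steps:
y*102 + 95 = -103*102 + 95 = -10506 + 95 = -10411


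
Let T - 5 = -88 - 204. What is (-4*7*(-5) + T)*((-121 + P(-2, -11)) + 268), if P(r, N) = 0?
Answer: -21609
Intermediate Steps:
T = -287 (T = 5 + (-88 - 204) = 5 - 292 = -287)
(-4*7*(-5) + T)*((-121 + P(-2, -11)) + 268) = (-4*7*(-5) - 287)*((-121 + 0) + 268) = (-28*(-5) - 287)*(-121 + 268) = (140 - 287)*147 = -147*147 = -21609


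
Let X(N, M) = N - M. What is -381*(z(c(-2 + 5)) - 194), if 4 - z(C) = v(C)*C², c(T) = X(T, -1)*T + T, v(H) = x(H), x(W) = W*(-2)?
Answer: -2499360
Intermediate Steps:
x(W) = -2*W
v(H) = -2*H
c(T) = T + T*(1 + T) (c(T) = (T - 1*(-1))*T + T = (T + 1)*T + T = (1 + T)*T + T = T*(1 + T) + T = T + T*(1 + T))
z(C) = 4 + 2*C³ (z(C) = 4 - (-2*C)*C² = 4 - (-2)*C³ = 4 + 2*C³)
-381*(z(c(-2 + 5)) - 194) = -381*((4 + 2*((-2 + 5)*(2 + (-2 + 5)))³) - 194) = -381*((4 + 2*(3*(2 + 3))³) - 194) = -381*((4 + 2*(3*5)³) - 194) = -381*((4 + 2*15³) - 194) = -381*((4 + 2*3375) - 194) = -381*((4 + 6750) - 194) = -381*(6754 - 194) = -381*6560 = -2499360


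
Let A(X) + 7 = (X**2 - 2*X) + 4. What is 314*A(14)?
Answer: 51810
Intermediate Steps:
A(X) = -3 + X**2 - 2*X (A(X) = -7 + ((X**2 - 2*X) + 4) = -7 + (4 + X**2 - 2*X) = -3 + X**2 - 2*X)
314*A(14) = 314*(-3 + 14**2 - 2*14) = 314*(-3 + 196 - 28) = 314*165 = 51810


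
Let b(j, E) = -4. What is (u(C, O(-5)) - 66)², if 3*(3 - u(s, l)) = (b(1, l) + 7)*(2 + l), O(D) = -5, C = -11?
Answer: 3600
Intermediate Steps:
u(s, l) = 1 - l (u(s, l) = 3 - (-4 + 7)*(2 + l)/3 = 3 - (2 + l) = 3 - (6 + 3*l)/3 = 3 + (-2 - l) = 1 - l)
(u(C, O(-5)) - 66)² = ((1 - 1*(-5)) - 66)² = ((1 + 5) - 66)² = (6 - 66)² = (-60)² = 3600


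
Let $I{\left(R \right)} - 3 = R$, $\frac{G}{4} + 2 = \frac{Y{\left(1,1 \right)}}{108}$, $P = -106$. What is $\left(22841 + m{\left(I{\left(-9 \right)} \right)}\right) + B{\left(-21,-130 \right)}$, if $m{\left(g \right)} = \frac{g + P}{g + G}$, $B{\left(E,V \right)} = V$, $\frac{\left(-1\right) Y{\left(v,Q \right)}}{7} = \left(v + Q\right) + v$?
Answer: $\frac{431653}{19} \approx 22719.0$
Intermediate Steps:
$Y{\left(v,Q \right)} = - 14 v - 7 Q$ ($Y{\left(v,Q \right)} = - 7 \left(\left(v + Q\right) + v\right) = - 7 \left(\left(Q + v\right) + v\right) = - 7 \left(Q + 2 v\right) = - 14 v - 7 Q$)
$G = - \frac{79}{9}$ ($G = -8 + 4 \frac{\left(-14\right) 1 - 7}{108} = -8 + 4 \left(-14 - 7\right) \frac{1}{108} = -8 + 4 \left(\left(-21\right) \frac{1}{108}\right) = -8 + 4 \left(- \frac{7}{36}\right) = -8 - \frac{7}{9} = - \frac{79}{9} \approx -8.7778$)
$I{\left(R \right)} = 3 + R$
$m{\left(g \right)} = \frac{-106 + g}{- \frac{79}{9} + g}$ ($m{\left(g \right)} = \frac{g - 106}{g - \frac{79}{9}} = \frac{-106 + g}{- \frac{79}{9} + g}$)
$\left(22841 + m{\left(I{\left(-9 \right)} \right)}\right) + B{\left(-21,-130 \right)} = \left(22841 + \frac{9 \left(-106 + \left(3 - 9\right)\right)}{-79 + 9 \left(3 - 9\right)}\right) - 130 = \left(22841 + \frac{9 \left(-106 - 6\right)}{-79 + 9 \left(-6\right)}\right) - 130 = \left(22841 + 9 \frac{1}{-79 - 54} \left(-112\right)\right) - 130 = \left(22841 + 9 \frac{1}{-133} \left(-112\right)\right) - 130 = \left(22841 + 9 \left(- \frac{1}{133}\right) \left(-112\right)\right) - 130 = \left(22841 + \frac{144}{19}\right) - 130 = \frac{434123}{19} - 130 = \frac{431653}{19}$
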